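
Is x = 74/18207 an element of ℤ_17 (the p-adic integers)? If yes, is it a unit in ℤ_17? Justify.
x ∉ ℤ_17 (v_17(x) = -2 < 0)

ℤ_17 = {x ∈ ℚ_17 : v_17(x) ≥ 0} and ℤ_17^× = {x ∈ ℤ_17 : v_17(x) = 0}. Here v_17(74/18207) = v_17(num) − v_17(den) = -2; compare against these criteria.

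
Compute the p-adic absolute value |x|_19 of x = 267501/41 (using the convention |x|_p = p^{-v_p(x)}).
|267501/41|_19 = 1/6859

Step 1 — compute v_19(x) by factoring powers of 19 out of the numerator and denominator: v_19(267501/41) = 3. Step 2 — apply |x|_p = p^{-v_p(x)} = 19^{-3} = 1/6859.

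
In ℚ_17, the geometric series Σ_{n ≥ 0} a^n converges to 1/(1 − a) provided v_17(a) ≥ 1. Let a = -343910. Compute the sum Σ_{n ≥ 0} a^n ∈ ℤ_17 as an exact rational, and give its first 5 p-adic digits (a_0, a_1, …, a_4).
Σ a^n = 1/(1 − a) = 1/343911;  first 5 digits = (1, 0, 0, 15, 12)

v_17(a) = 3 ≥ 1, so the series converges in ℤ_17 to 1/(1 − a) = 1/(1 − (-343910)) = 1/343911. Expand this rational in ℤ_17: compute digits iteratively via d_i = x_i mod 17, x_{i+1} = (x_i − d_i)/17. The first 5 digits are (1, 0, 0, 15, 12).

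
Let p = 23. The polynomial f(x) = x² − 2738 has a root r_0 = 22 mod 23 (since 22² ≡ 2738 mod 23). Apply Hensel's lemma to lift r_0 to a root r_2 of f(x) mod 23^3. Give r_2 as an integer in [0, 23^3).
r_2 = 5772 (mod 12167)

Hensel's recurrence: r_{i+1} = r_i − f(r_i)·(f′(r_i))^{-1} mod 23^{i+2}, with f′(x) = 2x. Iterate:
  r_0 = 22 (mod 23)
  r_1 = 482 (mod 529)
  r_2 = 5772 (mod 12167)
Final: r_2 = 5772, and one checks f(r_2) ≡ 0 mod 23^3.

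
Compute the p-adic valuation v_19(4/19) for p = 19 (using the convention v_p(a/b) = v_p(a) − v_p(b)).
v_19(4/19) = -1

Factor powers of 19 from the numerator and denominator of the reduced fraction: 4 = 19^0 · 4 and 19 = 19^1 · 1. Apply v_p(a/b) = v_p(a) − v_p(b): v_19(4/19) = 0 − 1 = -1.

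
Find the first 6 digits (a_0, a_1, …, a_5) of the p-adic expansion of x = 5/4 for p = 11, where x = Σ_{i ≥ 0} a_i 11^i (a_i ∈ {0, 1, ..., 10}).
(a_0, …, a_5) = (4, 8, 2, 8, 2, 8)

v_11(5/4) = 0 (numerator and denominator both coprime to 11), so x ∈ ℤ_11^×. Compute digits iteratively via a_i = x_i mod 11, x_{i+1} = (x_i − a_i)/11, with x_0 = x:
  x_0 = 5/4;  a_0 = 4;  x_1 = (x_0 − 4)/11 = -1/4
  x_1 = -1/4;  a_1 = 8;  x_2 = (x_1 − 8)/11 = -3/4
  x_2 = -3/4;  a_2 = 2;  x_3 = (x_2 − 2)/11 = -1/4
  x_3 = -1/4;  a_3 = 8;  x_4 = (x_3 − 8)/11 = -3/4
  x_4 = -3/4;  a_4 = 2;  x_5 = (x_4 − 2)/11 = -1/4
  x_5 = -1/4;  a_5 = 8;  x_6 = (x_5 − 8)/11 = -3/4
Digits: (4, 8, 2, 8, 2, 8).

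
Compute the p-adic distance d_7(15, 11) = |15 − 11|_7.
d_7(15, 11) = 1

Step 1 — x − y = 15 − 11 = 4. Step 2 — v_7(4) = 0 (factor: 4 = (7^0 · 4); the sign does not affect v_p). Step 3 — |x − y|_7 = 7^{0} = 1.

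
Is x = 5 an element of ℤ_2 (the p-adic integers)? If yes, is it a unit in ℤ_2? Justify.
x ∈ ℤ_2^× (unit); v_2(x) = 0

ℤ_2 = {x ∈ ℚ_2 : v_2(x) ≥ 0} and ℤ_2^× = {x ∈ ℤ_2 : v_2(x) = 0}. Here v_2(5) = v_2(num) − v_2(den) = 0; compare against these criteria.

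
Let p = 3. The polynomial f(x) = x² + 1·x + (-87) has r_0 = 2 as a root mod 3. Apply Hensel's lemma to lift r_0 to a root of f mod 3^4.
r_3 = 2 (mod 81)

Hensel: r_{i+1} = r_i − f(r_i)·(f′(r_i))^{-1} mod 3^{i+2}, f′(x) = 2x + 1. Iterate:
  r_0 = 2 (mod 3)
  r_1 = 2 (mod 9)
  r_2 = 2 (mod 27)
  r_3 = 2 (mod 81)
Final: r = 2 satisfies f(r) ≡ 0 mod 3^4.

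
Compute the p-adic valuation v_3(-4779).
v_3(-4779) = 4

v_3(n) is the largest exponent k such that 3^k divides n. Factor out: -4779 = -3^4 · 59. (Sign doesn't affect v_p.) So v_3(-4779) = 4.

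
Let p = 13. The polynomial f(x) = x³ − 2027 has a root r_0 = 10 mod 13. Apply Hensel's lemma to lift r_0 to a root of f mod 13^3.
r_2 = 868 (mod 2197)

Hensel: r_{i+1} = r_i − f(r_i)/f′(r_i) mod 13^{i+2}, where f′(x) = 3x². Iterate:
  r_0 = 10 (mod 13)
  r_1 = 23 (mod 169)
  r_2 = 868 (mod 2197)
Final: r = 868 with f(r) ≡ 0 mod 13^3.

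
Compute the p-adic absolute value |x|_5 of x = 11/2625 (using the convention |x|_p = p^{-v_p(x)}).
|11/2625|_5 = 125

Step 1 — compute v_5(x) by factoring powers of 5 out of the numerator and denominator: v_5(11/2625) = -3. Step 2 — apply |x|_p = p^{-v_p(x)} = 5^{3} = 125.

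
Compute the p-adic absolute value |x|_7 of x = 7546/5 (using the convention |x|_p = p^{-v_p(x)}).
|7546/5|_7 = 1/343

Step 1 — compute v_7(x) by factoring powers of 7 out of the numerator and denominator: v_7(7546/5) = 3. Step 2 — apply |x|_p = p^{-v_p(x)} = 7^{-3} = 1/343.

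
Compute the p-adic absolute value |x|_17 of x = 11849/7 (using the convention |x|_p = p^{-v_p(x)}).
|11849/7|_17 = 1/289

Step 1 — compute v_17(x) by factoring powers of 17 out of the numerator and denominator: v_17(11849/7) = 2. Step 2 — apply |x|_p = p^{-v_p(x)} = 17^{-2} = 1/289.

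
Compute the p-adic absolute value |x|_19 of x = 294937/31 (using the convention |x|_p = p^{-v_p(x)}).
|294937/31|_19 = 1/6859

Step 1 — compute v_19(x) by factoring powers of 19 out of the numerator and denominator: v_19(294937/31) = 3. Step 2 — apply |x|_p = p^{-v_p(x)} = 19^{-3} = 1/6859.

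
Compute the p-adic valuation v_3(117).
v_3(117) = 2

v_3(n) is the largest exponent k such that 3^k divides n. Factor out: 117 = 3^2 · 13. (Sign doesn't affect v_p.) So v_3(117) = 2.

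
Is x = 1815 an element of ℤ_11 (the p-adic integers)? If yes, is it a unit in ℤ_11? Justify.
x ∈ ℤ_11 but not a unit; v_11(x) = 2 > 0

ℤ_11 = {x ∈ ℚ_11 : v_11(x) ≥ 0} and ℤ_11^× = {x ∈ ℤ_11 : v_11(x) = 0}. Here v_11(1815) = v_11(num) − v_11(den) = 2; compare against these criteria.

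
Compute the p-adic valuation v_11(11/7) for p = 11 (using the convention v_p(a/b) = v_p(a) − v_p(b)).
v_11(11/7) = 1

Factor powers of 11 from the numerator and denominator of the reduced fraction: 11 = 11^1 · 1 and 7 = 11^0 · 7. Apply v_p(a/b) = v_p(a) − v_p(b): v_11(11/7) = 1 − 0 = 1.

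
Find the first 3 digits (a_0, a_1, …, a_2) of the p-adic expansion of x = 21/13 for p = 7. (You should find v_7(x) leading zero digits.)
(a_0, …, a_2) = (0, 4, 0)

v_7(21/13) = 1, so a_0 = ... = a_0 = 0. Factor out: x = 7^1 · u with u = 3/13 a unit in ℤ_7. Expand u iteratively via a_{v+i} = u_i mod 7, u_{i+1} = (u_i − a_{v+i})/7:
  u_0 = 3/13;  a_1 = 4;  u_1 = (u_0 − 4)/7 = -7/13
  u_1 = -7/13;  a_2 = 0;  u_2 = (u_1 − 0)/7 = -1/13
Digits: (0, 4, 0).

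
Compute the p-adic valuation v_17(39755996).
v_17(39755996) = 5

v_17(n) is the largest exponent k such that 17^k divides n. Factor out: 39755996 = 17^5 · 28. (Sign doesn't affect v_p.) So v_17(39755996) = 5.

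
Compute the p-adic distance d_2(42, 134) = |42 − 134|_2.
d_2(42, 134) = 1/4

Step 1 — x − y = 42 − 134 = -92. Step 2 — v_2(-92) = 2 (factor: -92 = −(2^2 · 23); the sign does not affect v_p). Step 3 — |x − y|_2 = 2^{-2} = 1/4.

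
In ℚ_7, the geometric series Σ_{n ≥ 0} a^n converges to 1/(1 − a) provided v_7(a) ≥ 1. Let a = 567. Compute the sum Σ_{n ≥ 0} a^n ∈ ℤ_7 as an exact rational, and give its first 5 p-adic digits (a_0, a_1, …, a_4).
Σ a^n = 1/(1 − a) = -1/566;  first 5 digits = (1, 4, 6, 1, 3)

v_7(a) = 1 ≥ 1, so the series converges in ℤ_7 to 1/(1 − a) = 1/(1 − 567) = -1/566. Expand this rational in ℤ_7: compute digits iteratively via d_i = x_i mod 7, x_{i+1} = (x_i − d_i)/7. The first 5 digits are (1, 4, 6, 1, 3).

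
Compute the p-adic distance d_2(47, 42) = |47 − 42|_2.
d_2(47, 42) = 1

Step 1 — x − y = 47 − 42 = 5. Step 2 — v_2(5) = 0 (factor: 5 = (2^0 · 5); the sign does not affect v_p). Step 3 — |x − y|_2 = 2^{0} = 1.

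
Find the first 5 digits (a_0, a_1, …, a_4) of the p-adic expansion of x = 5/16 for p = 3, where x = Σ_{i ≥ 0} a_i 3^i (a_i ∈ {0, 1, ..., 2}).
(a_0, …, a_4) = (2, 0, 0, 2, 1)

v_3(5/16) = 0 (numerator and denominator both coprime to 3), so x ∈ ℤ_3^×. Compute digits iteratively via a_i = x_i mod 3, x_{i+1} = (x_i − a_i)/3, with x_0 = x:
  x_0 = 5/16;  a_0 = 2;  x_1 = (x_0 − 2)/3 = -9/16
  x_1 = -9/16;  a_1 = 0;  x_2 = (x_1 − 0)/3 = -3/16
  x_2 = -3/16;  a_2 = 0;  x_3 = (x_2 − 0)/3 = -1/16
  x_3 = -1/16;  a_3 = 2;  x_4 = (x_3 − 2)/3 = -11/16
  x_4 = -11/16;  a_4 = 1;  x_5 = (x_4 − 1)/3 = -9/16
Digits: (2, 0, 0, 2, 1).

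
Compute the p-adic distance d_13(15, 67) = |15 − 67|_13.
d_13(15, 67) = 1/13

Step 1 — x − y = 15 − 67 = -52. Step 2 — v_13(-52) = 1 (factor: -52 = −(13^1 · 4); the sign does not affect v_p). Step 3 — |x − y|_13 = 13^{-1} = 1/13.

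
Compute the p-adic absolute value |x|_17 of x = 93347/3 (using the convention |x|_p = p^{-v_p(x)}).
|93347/3|_17 = 1/4913

Step 1 — compute v_17(x) by factoring powers of 17 out of the numerator and denominator: v_17(93347/3) = 3. Step 2 — apply |x|_p = p^{-v_p(x)} = 17^{-3} = 1/4913.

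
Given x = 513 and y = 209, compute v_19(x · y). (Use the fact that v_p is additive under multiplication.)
v_19(107217) = 2

v_p(x) = 1 (factor: 513 = 19^1 · 27); v_p(y) = 1 (factor: 209 = 19^1 · 11). Additivity: v_p(xy) = v_p(x) + v_p(y) = 1 + 1 = 2. (Direct check: xy = 107217 = 19^2 · (297).)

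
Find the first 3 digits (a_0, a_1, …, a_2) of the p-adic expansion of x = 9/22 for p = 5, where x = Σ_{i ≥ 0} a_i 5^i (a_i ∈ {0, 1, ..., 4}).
(a_0, …, a_2) = (2, 4, 3)

v_5(9/22) = 0 (numerator and denominator both coprime to 5), so x ∈ ℤ_5^×. Compute digits iteratively via a_i = x_i mod 5, x_{i+1} = (x_i − a_i)/5, with x_0 = x:
  x_0 = 9/22;  a_0 = 2;  x_1 = (x_0 − 2)/5 = -7/22
  x_1 = -7/22;  a_1 = 4;  x_2 = (x_1 − 4)/5 = -19/22
  x_2 = -19/22;  a_2 = 3;  x_3 = (x_2 − 3)/5 = -17/22
Digits: (2, 4, 3).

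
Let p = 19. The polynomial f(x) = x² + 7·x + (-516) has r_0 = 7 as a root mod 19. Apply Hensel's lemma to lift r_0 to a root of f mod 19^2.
r_1 = 216 (mod 361)

Hensel: r_{i+1} = r_i − f(r_i)·(f′(r_i))^{-1} mod 19^{i+2}, f′(x) = 2x + 7. Iterate:
  r_0 = 7 (mod 19)
  r_1 = 216 (mod 361)
Final: r = 216 satisfies f(r) ≡ 0 mod 19^2.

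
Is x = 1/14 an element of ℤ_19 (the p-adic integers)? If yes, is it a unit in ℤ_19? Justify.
x ∈ ℤ_19^× (unit); v_19(x) = 0

ℤ_19 = {x ∈ ℚ_19 : v_19(x) ≥ 0} and ℤ_19^× = {x ∈ ℤ_19 : v_19(x) = 0}. Here v_19(1/14) = v_19(num) − v_19(den) = 0; compare against these criteria.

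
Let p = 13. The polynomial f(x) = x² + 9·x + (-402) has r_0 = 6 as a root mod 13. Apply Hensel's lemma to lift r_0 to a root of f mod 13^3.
r_2 = 890 (mod 2197)

Hensel: r_{i+1} = r_i − f(r_i)·(f′(r_i))^{-1} mod 13^{i+2}, f′(x) = 2x + 9. Iterate:
  r_0 = 6 (mod 13)
  r_1 = 45 (mod 169)
  r_2 = 890 (mod 2197)
Final: r = 890 satisfies f(r) ≡ 0 mod 13^3.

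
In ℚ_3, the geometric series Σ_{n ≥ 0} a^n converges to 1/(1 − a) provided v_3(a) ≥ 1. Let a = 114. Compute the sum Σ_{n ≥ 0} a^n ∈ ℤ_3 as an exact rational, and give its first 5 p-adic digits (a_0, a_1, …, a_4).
Σ a^n = 1/(1 − a) = -1/113;  first 5 digits = (1, 2, 1, 1, 0)

v_3(a) = 1 ≥ 1, so the series converges in ℤ_3 to 1/(1 − a) = 1/(1 − 114) = -1/113. Expand this rational in ℤ_3: compute digits iteratively via d_i = x_i mod 3, x_{i+1} = (x_i − d_i)/3. The first 5 digits are (1, 2, 1, 1, 0).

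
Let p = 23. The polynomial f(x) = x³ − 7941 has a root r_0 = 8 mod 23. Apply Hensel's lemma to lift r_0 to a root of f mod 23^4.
r_3 = 102174 (mod 279841)

Hensel: r_{i+1} = r_i − f(r_i)/f′(r_i) mod 23^{i+2}, where f′(x) = 3x². Iterate:
  r_0 = 8 (mod 23)
  r_1 = 77 (mod 529)
  r_2 = 4838 (mod 12167)
  r_3 = 102174 (mod 279841)
Final: r = 102174 with f(r) ≡ 0 mod 23^4.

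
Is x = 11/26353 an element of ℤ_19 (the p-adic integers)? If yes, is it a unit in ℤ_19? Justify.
x ∉ ℤ_19 (v_19(x) = -2 < 0)

ℤ_19 = {x ∈ ℚ_19 : v_19(x) ≥ 0} and ℤ_19^× = {x ∈ ℤ_19 : v_19(x) = 0}. Here v_19(11/26353) = v_19(num) − v_19(den) = -2; compare against these criteria.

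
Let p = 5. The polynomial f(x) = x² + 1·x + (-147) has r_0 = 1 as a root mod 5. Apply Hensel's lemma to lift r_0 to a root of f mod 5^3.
r_2 = 16 (mod 125)

Hensel: r_{i+1} = r_i − f(r_i)·(f′(r_i))^{-1} mod 5^{i+2}, f′(x) = 2x + 1. Iterate:
  r_0 = 1 (mod 5)
  r_1 = 16 (mod 25)
  r_2 = 16 (mod 125)
Final: r = 16 satisfies f(r) ≡ 0 mod 5^3.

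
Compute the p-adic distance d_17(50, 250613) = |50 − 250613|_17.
d_17(50, 250613) = 1/83521

Step 1 — x − y = 50 − 250613 = -250563. Step 2 — v_17(-250563) = 4 (factor: -250563 = −(17^4 · 3); the sign does not affect v_p). Step 3 — |x − y|_17 = 17^{-4} = 1/83521.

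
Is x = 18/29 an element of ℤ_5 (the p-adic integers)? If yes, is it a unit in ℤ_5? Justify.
x ∈ ℤ_5^× (unit); v_5(x) = 0

ℤ_5 = {x ∈ ℚ_5 : v_5(x) ≥ 0} and ℤ_5^× = {x ∈ ℤ_5 : v_5(x) = 0}. Here v_5(18/29) = v_5(num) − v_5(den) = 0; compare against these criteria.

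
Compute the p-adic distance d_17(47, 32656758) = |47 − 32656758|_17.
d_17(47, 32656758) = 1/1419857

Step 1 — x − y = 47 − 32656758 = -32656711. Step 2 — v_17(-32656711) = 5 (factor: -32656711 = −(17^5 · 23); the sign does not affect v_p). Step 3 — |x − y|_17 = 17^{-5} = 1/1419857.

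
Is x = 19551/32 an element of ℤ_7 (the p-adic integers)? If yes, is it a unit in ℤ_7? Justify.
x ∈ ℤ_7 but not a unit; v_7(x) = 3 > 0

ℤ_7 = {x ∈ ℚ_7 : v_7(x) ≥ 0} and ℤ_7^× = {x ∈ ℤ_7 : v_7(x) = 0}. Here v_7(19551/32) = v_7(num) − v_7(den) = 3; compare against these criteria.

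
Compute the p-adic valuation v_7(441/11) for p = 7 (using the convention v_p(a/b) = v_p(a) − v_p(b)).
v_7(441/11) = 2

Factor powers of 7 from the numerator and denominator of the reduced fraction: 441 = 7^2 · 9 and 11 = 7^0 · 11. Apply v_p(a/b) = v_p(a) − v_p(b): v_7(441/11) = 2 − 0 = 2.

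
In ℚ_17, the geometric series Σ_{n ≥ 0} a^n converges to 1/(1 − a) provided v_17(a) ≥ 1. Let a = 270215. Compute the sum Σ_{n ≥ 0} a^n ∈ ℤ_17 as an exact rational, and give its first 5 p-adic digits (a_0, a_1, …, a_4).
Σ a^n = 1/(1 − a) = -1/270214;  first 5 digits = (1, 0, 0, 4, 3)

v_17(a) = 3 ≥ 1, so the series converges in ℤ_17 to 1/(1 − a) = 1/(1 − 270215) = -1/270214. Expand this rational in ℤ_17: compute digits iteratively via d_i = x_i mod 17, x_{i+1} = (x_i − d_i)/17. The first 5 digits are (1, 0, 0, 4, 3).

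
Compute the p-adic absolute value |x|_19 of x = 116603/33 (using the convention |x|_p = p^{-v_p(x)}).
|116603/33|_19 = 1/6859

Step 1 — compute v_19(x) by factoring powers of 19 out of the numerator and denominator: v_19(116603/33) = 3. Step 2 — apply |x|_p = p^{-v_p(x)} = 19^{-3} = 1/6859.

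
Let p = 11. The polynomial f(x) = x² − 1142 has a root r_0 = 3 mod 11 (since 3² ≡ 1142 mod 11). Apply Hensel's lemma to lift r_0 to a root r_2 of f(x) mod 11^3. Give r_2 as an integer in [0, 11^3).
r_2 = 454 (mod 1331)

Hensel's recurrence: r_{i+1} = r_i − f(r_i)·(f′(r_i))^{-1} mod 11^{i+2}, with f′(x) = 2x. Iterate:
  r_0 = 3 (mod 11)
  r_1 = 91 (mod 121)
  r_2 = 454 (mod 1331)
Final: r_2 = 454, and one checks f(r_2) ≡ 0 mod 11^3.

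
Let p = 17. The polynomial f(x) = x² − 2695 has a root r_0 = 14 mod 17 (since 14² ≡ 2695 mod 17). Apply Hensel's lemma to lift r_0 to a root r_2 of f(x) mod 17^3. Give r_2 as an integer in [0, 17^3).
r_2 = 4655 (mod 4913)

Hensel's recurrence: r_{i+1} = r_i − f(r_i)·(f′(r_i))^{-1} mod 17^{i+2}, with f′(x) = 2x. Iterate:
  r_0 = 14 (mod 17)
  r_1 = 31 (mod 289)
  r_2 = 4655 (mod 4913)
Final: r_2 = 4655, and one checks f(r_2) ≡ 0 mod 17^3.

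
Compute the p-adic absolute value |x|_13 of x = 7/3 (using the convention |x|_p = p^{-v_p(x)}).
|7/3|_13 = 1

Step 1 — compute v_13(x) by factoring powers of 13 out of the numerator and denominator: v_13(7/3) = 0. Step 2 — apply |x|_p = p^{-v_p(x)} = 13^{0} = 1.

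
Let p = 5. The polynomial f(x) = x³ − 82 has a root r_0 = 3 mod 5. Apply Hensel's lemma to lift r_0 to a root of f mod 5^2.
r_1 = 18 (mod 25)

Hensel: r_{i+1} = r_i − f(r_i)/f′(r_i) mod 5^{i+2}, where f′(x) = 3x². Iterate:
  r_0 = 3 (mod 5)
  r_1 = 18 (mod 25)
Final: r = 18 with f(r) ≡ 0 mod 5^2.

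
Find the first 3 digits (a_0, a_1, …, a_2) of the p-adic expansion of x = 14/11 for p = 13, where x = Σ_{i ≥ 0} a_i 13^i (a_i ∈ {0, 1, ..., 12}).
(a_0, …, a_2) = (6, 2, 1)

v_13(14/11) = 0 (numerator and denominator both coprime to 13), so x ∈ ℤ_13^×. Compute digits iteratively via a_i = x_i mod 13, x_{i+1} = (x_i − a_i)/13, with x_0 = x:
  x_0 = 14/11;  a_0 = 6;  x_1 = (x_0 − 6)/13 = -4/11
  x_1 = -4/11;  a_1 = 2;  x_2 = (x_1 − 2)/13 = -2/11
  x_2 = -2/11;  a_2 = 1;  x_3 = (x_2 − 1)/13 = -1/11
Digits: (6, 2, 1).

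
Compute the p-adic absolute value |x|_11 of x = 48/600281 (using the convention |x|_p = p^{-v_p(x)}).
|48/600281|_11 = 14641

Step 1 — compute v_11(x) by factoring powers of 11 out of the numerator and denominator: v_11(48/600281) = -4. Step 2 — apply |x|_p = p^{-v_p(x)} = 11^{4} = 14641.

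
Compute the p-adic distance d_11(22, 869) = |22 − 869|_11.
d_11(22, 869) = 1/121

Step 1 — x − y = 22 − 869 = -847. Step 2 — v_11(-847) = 2 (factor: -847 = −(11^2 · 7); the sign does not affect v_p). Step 3 — |x − y|_11 = 11^{-2} = 1/121.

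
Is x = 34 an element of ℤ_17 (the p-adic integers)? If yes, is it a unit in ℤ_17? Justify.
x ∈ ℤ_17 but not a unit; v_17(x) = 1 > 0

ℤ_17 = {x ∈ ℚ_17 : v_17(x) ≥ 0} and ℤ_17^× = {x ∈ ℤ_17 : v_17(x) = 0}. Here v_17(34) = v_17(num) − v_17(den) = 1; compare against these criteria.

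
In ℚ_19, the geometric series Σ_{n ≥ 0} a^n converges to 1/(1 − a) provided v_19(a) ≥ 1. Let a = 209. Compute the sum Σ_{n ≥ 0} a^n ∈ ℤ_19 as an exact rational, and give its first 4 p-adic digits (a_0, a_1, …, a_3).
Σ a^n = 1/(1 − a) = -1/208;  first 4 digits = (1, 11, 7, 7)

v_19(a) = 1 ≥ 1, so the series converges in ℤ_19 to 1/(1 − a) = 1/(1 − 209) = -1/208. Expand this rational in ℤ_19: compute digits iteratively via d_i = x_i mod 19, x_{i+1} = (x_i − d_i)/19. The first 4 digits are (1, 11, 7, 7).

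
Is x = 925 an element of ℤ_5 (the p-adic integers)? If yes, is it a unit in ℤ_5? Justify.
x ∈ ℤ_5 but not a unit; v_5(x) = 2 > 0

ℤ_5 = {x ∈ ℚ_5 : v_5(x) ≥ 0} and ℤ_5^× = {x ∈ ℤ_5 : v_5(x) = 0}. Here v_5(925) = v_5(num) − v_5(den) = 2; compare against these criteria.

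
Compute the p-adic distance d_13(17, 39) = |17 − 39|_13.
d_13(17, 39) = 1

Step 1 — x − y = 17 − 39 = -22. Step 2 — v_13(-22) = 0 (factor: -22 = −(13^0 · 22); the sign does not affect v_p). Step 3 — |x − y|_13 = 13^{0} = 1.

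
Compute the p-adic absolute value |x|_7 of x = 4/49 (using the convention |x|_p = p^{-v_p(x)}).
|4/49|_7 = 49

Step 1 — compute v_7(x) by factoring powers of 7 out of the numerator and denominator: v_7(4/49) = -2. Step 2 — apply |x|_p = p^{-v_p(x)} = 7^{2} = 49.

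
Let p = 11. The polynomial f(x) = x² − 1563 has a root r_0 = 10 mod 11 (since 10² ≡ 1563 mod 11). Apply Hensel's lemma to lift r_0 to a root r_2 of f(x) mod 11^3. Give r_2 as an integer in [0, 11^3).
r_2 = 65 (mod 1331)

Hensel's recurrence: r_{i+1} = r_i − f(r_i)·(f′(r_i))^{-1} mod 11^{i+2}, with f′(x) = 2x. Iterate:
  r_0 = 10 (mod 11)
  r_1 = 65 (mod 121)
  r_2 = 65 (mod 1331)
Final: r_2 = 65, and one checks f(r_2) ≡ 0 mod 11^3.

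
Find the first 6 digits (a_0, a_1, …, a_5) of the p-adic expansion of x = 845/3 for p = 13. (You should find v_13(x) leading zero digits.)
(a_0, …, a_5) = (0, 0, 6, 4, 4, 4)

v_13(845/3) = 2, so a_0 = ... = a_1 = 0. Factor out: x = 13^2 · u with u = 5/3 a unit in ℤ_13. Expand u iteratively via a_{v+i} = u_i mod 13, u_{i+1} = (u_i − a_{v+i})/13:
  u_0 = 5/3;  a_2 = 6;  u_1 = (u_0 − 6)/13 = -1/3
  u_1 = -1/3;  a_3 = 4;  u_2 = (u_1 − 4)/13 = -1/3
  u_2 = -1/3;  a_4 = 4;  u_3 = (u_2 − 4)/13 = -1/3
  u_3 = -1/3;  a_5 = 4;  u_4 = (u_3 − 4)/13 = -1/3
Digits: (0, 0, 6, 4, 4, 4).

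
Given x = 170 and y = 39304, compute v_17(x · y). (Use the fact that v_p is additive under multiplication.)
v_17(6681680) = 4

v_p(x) = 1 (factor: 170 = 17^1 · 10); v_p(y) = 3 (factor: 39304 = 17^3 · 8). Additivity: v_p(xy) = v_p(x) + v_p(y) = 1 + 3 = 4. (Direct check: xy = 6681680 = 17^4 · (80).)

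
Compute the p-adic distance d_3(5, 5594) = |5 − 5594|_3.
d_3(5, 5594) = 1/243

Step 1 — x − y = 5 − 5594 = -5589. Step 2 — v_3(-5589) = 5 (factor: -5589 = −(3^5 · 23); the sign does not affect v_p). Step 3 — |x − y|_3 = 3^{-5} = 1/243.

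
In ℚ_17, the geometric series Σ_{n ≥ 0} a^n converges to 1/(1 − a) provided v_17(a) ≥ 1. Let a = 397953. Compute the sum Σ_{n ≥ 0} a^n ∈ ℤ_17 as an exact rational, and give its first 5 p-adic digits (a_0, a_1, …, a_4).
Σ a^n = 1/(1 − a) = -1/397952;  first 5 digits = (1, 0, 0, 13, 4)

v_17(a) = 3 ≥ 1, so the series converges in ℤ_17 to 1/(1 − a) = 1/(1 − 397953) = -1/397952. Expand this rational in ℤ_17: compute digits iteratively via d_i = x_i mod 17, x_{i+1} = (x_i − d_i)/17. The first 5 digits are (1, 0, 0, 13, 4).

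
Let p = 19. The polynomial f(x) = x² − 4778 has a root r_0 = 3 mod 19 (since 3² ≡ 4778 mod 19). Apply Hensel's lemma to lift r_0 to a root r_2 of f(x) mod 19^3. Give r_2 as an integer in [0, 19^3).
r_2 = 136 (mod 6859)

Hensel's recurrence: r_{i+1} = r_i − f(r_i)·(f′(r_i))^{-1} mod 19^{i+2}, with f′(x) = 2x. Iterate:
  r_0 = 3 (mod 19)
  r_1 = 136 (mod 361)
  r_2 = 136 (mod 6859)
Final: r_2 = 136, and one checks f(r_2) ≡ 0 mod 19^3.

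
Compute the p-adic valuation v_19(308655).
v_19(308655) = 3

v_19(n) is the largest exponent k such that 19^k divides n. Factor out: 308655 = 19^3 · 45. (Sign doesn't affect v_p.) So v_19(308655) = 3.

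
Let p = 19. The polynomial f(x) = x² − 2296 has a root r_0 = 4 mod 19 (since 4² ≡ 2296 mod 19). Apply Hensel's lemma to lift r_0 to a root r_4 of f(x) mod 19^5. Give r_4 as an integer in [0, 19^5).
r_4 = 774634 (mod 2476099)

Hensel's recurrence: r_{i+1} = r_i − f(r_i)·(f′(r_i))^{-1} mod 19^{i+2}, with f′(x) = 2x. Iterate:
  r_0 = 4 (mod 19)
  r_1 = 289 (mod 361)
  r_2 = 6426 (mod 6859)
  r_3 = 123029 (mod 130321)
  r_4 = 774634 (mod 2476099)
Final: r_4 = 774634, and one checks f(r_4) ≡ 0 mod 19^5.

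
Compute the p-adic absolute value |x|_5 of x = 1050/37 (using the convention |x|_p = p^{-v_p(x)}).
|1050/37|_5 = 1/25

Step 1 — compute v_5(x) by factoring powers of 5 out of the numerator and denominator: v_5(1050/37) = 2. Step 2 — apply |x|_p = p^{-v_p(x)} = 5^{-2} = 1/25.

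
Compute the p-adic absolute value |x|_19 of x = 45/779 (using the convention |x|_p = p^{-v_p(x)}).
|45/779|_19 = 19

Step 1 — compute v_19(x) by factoring powers of 19 out of the numerator and denominator: v_19(45/779) = -1. Step 2 — apply |x|_p = p^{-v_p(x)} = 19^{1} = 19.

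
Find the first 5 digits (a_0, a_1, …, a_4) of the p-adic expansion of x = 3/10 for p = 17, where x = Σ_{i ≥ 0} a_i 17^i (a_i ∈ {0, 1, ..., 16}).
(a_0, …, a_4) = (2, 5, 15, 11, 1)

v_17(3/10) = 0 (numerator and denominator both coprime to 17), so x ∈ ℤ_17^×. Compute digits iteratively via a_i = x_i mod 17, x_{i+1} = (x_i − a_i)/17, with x_0 = x:
  x_0 = 3/10;  a_0 = 2;  x_1 = (x_0 − 2)/17 = -1/10
  x_1 = -1/10;  a_1 = 5;  x_2 = (x_1 − 5)/17 = -3/10
  x_2 = -3/10;  a_2 = 15;  x_3 = (x_2 − 15)/17 = -9/10
  x_3 = -9/10;  a_3 = 11;  x_4 = (x_3 − 11)/17 = -7/10
  x_4 = -7/10;  a_4 = 1;  x_5 = (x_4 − 1)/17 = -1/10
Digits: (2, 5, 15, 11, 1).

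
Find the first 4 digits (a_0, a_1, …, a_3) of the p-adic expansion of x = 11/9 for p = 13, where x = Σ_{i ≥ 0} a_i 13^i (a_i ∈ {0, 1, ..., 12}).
(a_0, …, a_3) = (7, 1, 10, 5)

v_13(11/9) = 0 (numerator and denominator both coprime to 13), so x ∈ ℤ_13^×. Compute digits iteratively via a_i = x_i mod 13, x_{i+1} = (x_i − a_i)/13, with x_0 = x:
  x_0 = 11/9;  a_0 = 7;  x_1 = (x_0 − 7)/13 = -4/9
  x_1 = -4/9;  a_1 = 1;  x_2 = (x_1 − 1)/13 = -1/9
  x_2 = -1/9;  a_2 = 10;  x_3 = (x_2 − 10)/13 = -7/9
  x_3 = -7/9;  a_3 = 5;  x_4 = (x_3 − 5)/13 = -4/9
Digits: (7, 1, 10, 5).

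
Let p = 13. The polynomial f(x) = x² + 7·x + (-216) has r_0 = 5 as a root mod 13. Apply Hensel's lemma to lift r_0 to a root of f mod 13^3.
r_2 = 1734 (mod 2197)

Hensel: r_{i+1} = r_i − f(r_i)·(f′(r_i))^{-1} mod 13^{i+2}, f′(x) = 2x + 7. Iterate:
  r_0 = 5 (mod 13)
  r_1 = 44 (mod 169)
  r_2 = 1734 (mod 2197)
Final: r = 1734 satisfies f(r) ≡ 0 mod 13^3.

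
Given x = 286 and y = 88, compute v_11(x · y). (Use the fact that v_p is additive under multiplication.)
v_11(25168) = 2

v_p(x) = 1 (factor: 286 = 11^1 · 26); v_p(y) = 1 (factor: 88 = 11^1 · 8). Additivity: v_p(xy) = v_p(x) + v_p(y) = 1 + 1 = 2. (Direct check: xy = 25168 = 11^2 · (208).)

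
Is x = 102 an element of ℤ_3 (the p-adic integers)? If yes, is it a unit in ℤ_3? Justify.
x ∈ ℤ_3 but not a unit; v_3(x) = 1 > 0

ℤ_3 = {x ∈ ℚ_3 : v_3(x) ≥ 0} and ℤ_3^× = {x ∈ ℤ_3 : v_3(x) = 0}. Here v_3(102) = v_3(num) − v_3(den) = 1; compare against these criteria.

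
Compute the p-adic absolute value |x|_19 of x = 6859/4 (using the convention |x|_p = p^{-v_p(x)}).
|6859/4|_19 = 1/6859

Step 1 — compute v_19(x) by factoring powers of 19 out of the numerator and denominator: v_19(6859/4) = 3. Step 2 — apply |x|_p = p^{-v_p(x)} = 19^{-3} = 1/6859.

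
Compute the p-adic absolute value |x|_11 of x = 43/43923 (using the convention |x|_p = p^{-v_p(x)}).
|43/43923|_11 = 14641

Step 1 — compute v_11(x) by factoring powers of 11 out of the numerator and denominator: v_11(43/43923) = -4. Step 2 — apply |x|_p = p^{-v_p(x)} = 11^{4} = 14641.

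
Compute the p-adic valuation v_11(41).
v_11(41) = 0

v_11(n) is the largest exponent k such that 11^k divides n. Factor out: 41 = 11^0 · 41. (Sign doesn't affect v_p.) So v_11(41) = 0.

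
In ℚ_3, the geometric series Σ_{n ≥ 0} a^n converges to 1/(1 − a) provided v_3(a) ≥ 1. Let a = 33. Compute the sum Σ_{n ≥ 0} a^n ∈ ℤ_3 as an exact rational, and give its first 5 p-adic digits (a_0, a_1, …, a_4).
Σ a^n = 1/(1 − a) = -1/32;  first 5 digits = (1, 2, 1, 1, 2)

v_3(a) = 1 ≥ 1, so the series converges in ℤ_3 to 1/(1 − a) = 1/(1 − 33) = -1/32. Expand this rational in ℤ_3: compute digits iteratively via d_i = x_i mod 3, x_{i+1} = (x_i − d_i)/3. The first 5 digits are (1, 2, 1, 1, 2).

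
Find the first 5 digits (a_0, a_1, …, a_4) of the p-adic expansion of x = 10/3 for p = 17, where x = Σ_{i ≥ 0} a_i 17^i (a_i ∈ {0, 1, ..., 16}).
(a_0, …, a_4) = (9, 11, 5, 11, 5)

v_17(10/3) = 0 (numerator and denominator both coprime to 17), so x ∈ ℤ_17^×. Compute digits iteratively via a_i = x_i mod 17, x_{i+1} = (x_i − a_i)/17, with x_0 = x:
  x_0 = 10/3;  a_0 = 9;  x_1 = (x_0 − 9)/17 = -1/3
  x_1 = -1/3;  a_1 = 11;  x_2 = (x_1 − 11)/17 = -2/3
  x_2 = -2/3;  a_2 = 5;  x_3 = (x_2 − 5)/17 = -1/3
  x_3 = -1/3;  a_3 = 11;  x_4 = (x_3 − 11)/17 = -2/3
  x_4 = -2/3;  a_4 = 5;  x_5 = (x_4 − 5)/17 = -1/3
Digits: (9, 11, 5, 11, 5).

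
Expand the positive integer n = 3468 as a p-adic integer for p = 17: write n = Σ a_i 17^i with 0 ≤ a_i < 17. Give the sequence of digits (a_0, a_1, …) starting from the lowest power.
(a_0, a_1, …) = (0, 0, 12)

Repeated division by 17 gives the digits low-to-high: 3468 = 12·17^2. Digit sequence: (0, 0, 12).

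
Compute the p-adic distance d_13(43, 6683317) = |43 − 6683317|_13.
d_13(43, 6683317) = 1/371293

Step 1 — x − y = 43 − 6683317 = -6683274. Step 2 — v_13(-6683274) = 5 (factor: -6683274 = −(13^5 · 18); the sign does not affect v_p). Step 3 — |x − y|_13 = 13^{-5} = 1/371293.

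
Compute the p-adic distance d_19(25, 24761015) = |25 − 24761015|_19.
d_19(25, 24761015) = 1/2476099

Step 1 — x − y = 25 − 24761015 = -24760990. Step 2 — v_19(-24760990) = 5 (factor: -24760990 = −(19^5 · 10); the sign does not affect v_p). Step 3 — |x − y|_19 = 19^{-5} = 1/2476099.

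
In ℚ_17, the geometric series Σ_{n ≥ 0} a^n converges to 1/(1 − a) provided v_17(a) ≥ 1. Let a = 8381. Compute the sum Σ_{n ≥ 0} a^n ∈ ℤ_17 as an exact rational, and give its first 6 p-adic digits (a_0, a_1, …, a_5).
Σ a^n = 1/(1 − a) = -1/8380;  first 6 digits = (1, 0, 12, 1, 8, 15)

v_17(a) = 2 ≥ 1, so the series converges in ℤ_17 to 1/(1 − a) = 1/(1 − 8381) = -1/8380. Expand this rational in ℤ_17: compute digits iteratively via d_i = x_i mod 17, x_{i+1} = (x_i − d_i)/17. The first 6 digits are (1, 0, 12, 1, 8, 15).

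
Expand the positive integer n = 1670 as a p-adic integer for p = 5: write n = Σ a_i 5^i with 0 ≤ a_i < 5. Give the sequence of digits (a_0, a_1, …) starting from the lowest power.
(a_0, a_1, …) = (0, 4, 1, 3, 2)

Repeated division by 5 gives the digits low-to-high: 1670 = 4·5^1 + 1·5^2 + 3·5^3 + 2·5^4. Digit sequence: (0, 4, 1, 3, 2).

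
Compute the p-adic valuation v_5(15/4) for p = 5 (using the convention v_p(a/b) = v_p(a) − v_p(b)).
v_5(15/4) = 1

Factor powers of 5 from the numerator and denominator of the reduced fraction: 15 = 5^1 · 3 and 4 = 5^0 · 4. Apply v_p(a/b) = v_p(a) − v_p(b): v_5(15/4) = 1 − 0 = 1.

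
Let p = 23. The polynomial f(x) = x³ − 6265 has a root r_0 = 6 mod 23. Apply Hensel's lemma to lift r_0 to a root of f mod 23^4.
r_3 = 274373 (mod 279841)

Hensel: r_{i+1} = r_i − f(r_i)/f′(r_i) mod 23^{i+2}, where f′(x) = 3x². Iterate:
  r_0 = 6 (mod 23)
  r_1 = 351 (mod 529)
  r_2 = 6699 (mod 12167)
  r_3 = 274373 (mod 279841)
Final: r = 274373 with f(r) ≡ 0 mod 23^4.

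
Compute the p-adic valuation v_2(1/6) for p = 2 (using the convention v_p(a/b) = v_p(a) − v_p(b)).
v_2(1/6) = -1

Factor powers of 2 from the numerator and denominator of the reduced fraction: 1 = 2^0 · 1 and 6 = 2^1 · 3. Apply v_p(a/b) = v_p(a) − v_p(b): v_2(1/6) = 0 − 1 = -1.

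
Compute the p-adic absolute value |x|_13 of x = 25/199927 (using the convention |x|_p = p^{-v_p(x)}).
|25/199927|_13 = 28561

Step 1 — compute v_13(x) by factoring powers of 13 out of the numerator and denominator: v_13(25/199927) = -4. Step 2 — apply |x|_p = p^{-v_p(x)} = 13^{4} = 28561.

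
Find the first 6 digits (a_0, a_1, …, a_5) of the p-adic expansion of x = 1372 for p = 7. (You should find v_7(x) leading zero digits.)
(a_0, …, a_5) = (0, 0, 0, 4, 0, 0)

v_7(1372) = 3, so a_0 = ... = a_2 = 0. Factor out: x = 7^3 · u with u = 4 a unit in ℤ_7. Expand u iteratively via a_{v+i} = u_i mod 7, u_{i+1} = (u_i − a_{v+i})/7:
  u_0 = 4;  a_3 = 4;  u_1 = (u_0 − 4)/7 = 0
  u_1 = 0;  a_4 = 0;  u_2 = (u_1 − 0)/7 = 0
  u_2 = 0;  a_5 = 0;  u_3 = (u_2 − 0)/7 = 0
Digits: (0, 0, 0, 4, 0, 0).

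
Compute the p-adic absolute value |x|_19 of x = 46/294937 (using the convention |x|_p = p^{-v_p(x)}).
|46/294937|_19 = 6859

Step 1 — compute v_19(x) by factoring powers of 19 out of the numerator and denominator: v_19(46/294937) = -3. Step 2 — apply |x|_p = p^{-v_p(x)} = 19^{3} = 6859.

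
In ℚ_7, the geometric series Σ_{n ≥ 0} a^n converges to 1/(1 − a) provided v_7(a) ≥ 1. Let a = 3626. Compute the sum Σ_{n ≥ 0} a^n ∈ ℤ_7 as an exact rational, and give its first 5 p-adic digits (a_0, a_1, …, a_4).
Σ a^n = 1/(1 − a) = -1/3625;  first 5 digits = (1, 0, 4, 3, 3)

v_7(a) = 2 ≥ 1, so the series converges in ℤ_7 to 1/(1 − a) = 1/(1 − 3626) = -1/3625. Expand this rational in ℤ_7: compute digits iteratively via d_i = x_i mod 7, x_{i+1} = (x_i − d_i)/7. The first 5 digits are (1, 0, 4, 3, 3).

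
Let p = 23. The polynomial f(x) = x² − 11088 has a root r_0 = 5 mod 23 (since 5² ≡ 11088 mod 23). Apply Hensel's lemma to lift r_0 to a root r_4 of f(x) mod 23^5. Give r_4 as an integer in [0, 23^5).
r_4 = 4155507 (mod 6436343)

Hensel's recurrence: r_{i+1} = r_i − f(r_i)·(f′(r_i))^{-1} mod 23^{i+2}, with f′(x) = 2x. Iterate:
  r_0 = 5 (mod 23)
  r_1 = 212 (mod 529)
  r_2 = 6560 (mod 12167)
  r_3 = 237733 (mod 279841)
  r_4 = 4155507 (mod 6436343)
Final: r_4 = 4155507, and one checks f(r_4) ≡ 0 mod 23^5.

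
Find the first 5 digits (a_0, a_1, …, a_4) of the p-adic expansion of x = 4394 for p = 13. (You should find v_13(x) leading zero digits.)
(a_0, …, a_4) = (0, 0, 0, 2, 0)

v_13(4394) = 3, so a_0 = ... = a_2 = 0. Factor out: x = 13^3 · u with u = 2 a unit in ℤ_13. Expand u iteratively via a_{v+i} = u_i mod 13, u_{i+1} = (u_i − a_{v+i})/13:
  u_0 = 2;  a_3 = 2;  u_1 = (u_0 − 2)/13 = 0
  u_1 = 0;  a_4 = 0;  u_2 = (u_1 − 0)/13 = 0
Digits: (0, 0, 0, 2, 0).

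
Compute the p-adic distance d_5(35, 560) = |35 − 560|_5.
d_5(35, 560) = 1/25

Step 1 — x − y = 35 − 560 = -525. Step 2 — v_5(-525) = 2 (factor: -525 = −(5^2 · 21); the sign does not affect v_p). Step 3 — |x − y|_5 = 5^{-2} = 1/25.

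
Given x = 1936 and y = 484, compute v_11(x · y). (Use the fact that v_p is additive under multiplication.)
v_11(937024) = 4

v_p(x) = 2 (factor: 1936 = 11^2 · 16); v_p(y) = 2 (factor: 484 = 11^2 · 4). Additivity: v_p(xy) = v_p(x) + v_p(y) = 2 + 2 = 4. (Direct check: xy = 937024 = 11^4 · (64).)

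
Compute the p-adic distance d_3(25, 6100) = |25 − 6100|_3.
d_3(25, 6100) = 1/243

Step 1 — x − y = 25 − 6100 = -6075. Step 2 — v_3(-6075) = 5 (factor: -6075 = −(3^5 · 25); the sign does not affect v_p). Step 3 — |x − y|_3 = 3^{-5} = 1/243.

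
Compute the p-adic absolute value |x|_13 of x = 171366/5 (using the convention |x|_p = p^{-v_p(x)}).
|171366/5|_13 = 1/28561

Step 1 — compute v_13(x) by factoring powers of 13 out of the numerator and denominator: v_13(171366/5) = 4. Step 2 — apply |x|_p = p^{-v_p(x)} = 13^{-4} = 1/28561.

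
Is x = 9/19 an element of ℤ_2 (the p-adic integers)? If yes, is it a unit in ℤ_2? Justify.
x ∈ ℤ_2^× (unit); v_2(x) = 0

ℤ_2 = {x ∈ ℚ_2 : v_2(x) ≥ 0} and ℤ_2^× = {x ∈ ℤ_2 : v_2(x) = 0}. Here v_2(9/19) = v_2(num) − v_2(den) = 0; compare against these criteria.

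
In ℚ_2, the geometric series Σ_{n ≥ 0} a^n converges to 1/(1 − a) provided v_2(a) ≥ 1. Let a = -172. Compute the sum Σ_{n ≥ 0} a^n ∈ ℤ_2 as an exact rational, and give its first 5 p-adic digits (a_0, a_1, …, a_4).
Σ a^n = 1/(1 − a) = 1/173;  first 5 digits = (1, 0, 1, 0, 0)

v_2(a) = 2 ≥ 1, so the series converges in ℤ_2 to 1/(1 − a) = 1/(1 − (-172)) = 1/173. Expand this rational in ℤ_2: compute digits iteratively via d_i = x_i mod 2, x_{i+1} = (x_i − d_i)/2. The first 5 digits are (1, 0, 1, 0, 0).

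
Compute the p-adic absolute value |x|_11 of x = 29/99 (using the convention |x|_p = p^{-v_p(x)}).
|29/99|_11 = 11

Step 1 — compute v_11(x) by factoring powers of 11 out of the numerator and denominator: v_11(29/99) = -1. Step 2 — apply |x|_p = p^{-v_p(x)} = 11^{1} = 11.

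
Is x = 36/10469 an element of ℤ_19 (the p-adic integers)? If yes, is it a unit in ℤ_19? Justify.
x ∉ ℤ_19 (v_19(x) = -2 < 0)

ℤ_19 = {x ∈ ℚ_19 : v_19(x) ≥ 0} and ℤ_19^× = {x ∈ ℤ_19 : v_19(x) = 0}. Here v_19(36/10469) = v_19(num) − v_19(den) = -2; compare against these criteria.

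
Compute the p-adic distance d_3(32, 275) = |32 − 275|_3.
d_3(32, 275) = 1/243

Step 1 — x − y = 32 − 275 = -243. Step 2 — v_3(-243) = 5 (factor: -243 = −(3^5 · 1); the sign does not affect v_p). Step 3 — |x − y|_3 = 3^{-5} = 1/243.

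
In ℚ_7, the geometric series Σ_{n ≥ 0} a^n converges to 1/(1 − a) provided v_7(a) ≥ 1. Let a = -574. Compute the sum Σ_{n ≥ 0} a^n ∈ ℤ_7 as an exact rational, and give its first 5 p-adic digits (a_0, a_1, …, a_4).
Σ a^n = 1/(1 − a) = 1/575;  first 5 digits = (1, 2, 6, 0, 3)

v_7(a) = 1 ≥ 1, so the series converges in ℤ_7 to 1/(1 − a) = 1/(1 − (-574)) = 1/575. Expand this rational in ℤ_7: compute digits iteratively via d_i = x_i mod 7, x_{i+1} = (x_i − d_i)/7. The first 5 digits are (1, 2, 6, 0, 3).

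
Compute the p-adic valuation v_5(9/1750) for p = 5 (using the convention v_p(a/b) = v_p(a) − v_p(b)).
v_5(9/1750) = -3

Factor powers of 5 from the numerator and denominator of the reduced fraction: 9 = 5^0 · 9 and 1750 = 5^3 · 14. Apply v_p(a/b) = v_p(a) − v_p(b): v_5(9/1750) = 0 − 3 = -3.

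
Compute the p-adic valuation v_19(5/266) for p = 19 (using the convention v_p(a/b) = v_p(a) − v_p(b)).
v_19(5/266) = -1

Factor powers of 19 from the numerator and denominator of the reduced fraction: 5 = 19^0 · 5 and 266 = 19^1 · 14. Apply v_p(a/b) = v_p(a) − v_p(b): v_19(5/266) = 0 − 1 = -1.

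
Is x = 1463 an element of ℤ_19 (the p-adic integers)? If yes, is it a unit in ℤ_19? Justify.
x ∈ ℤ_19 but not a unit; v_19(x) = 1 > 0

ℤ_19 = {x ∈ ℚ_19 : v_19(x) ≥ 0} and ℤ_19^× = {x ∈ ℤ_19 : v_19(x) = 0}. Here v_19(1463) = v_19(num) − v_19(den) = 1; compare against these criteria.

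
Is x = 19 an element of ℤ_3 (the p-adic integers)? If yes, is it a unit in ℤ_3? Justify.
x ∈ ℤ_3^× (unit); v_3(x) = 0

ℤ_3 = {x ∈ ℚ_3 : v_3(x) ≥ 0} and ℤ_3^× = {x ∈ ℤ_3 : v_3(x) = 0}. Here v_3(19) = v_3(num) − v_3(den) = 0; compare against these criteria.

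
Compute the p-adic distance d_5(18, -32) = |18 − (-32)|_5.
d_5(18, -32) = 1/25

Step 1 — x − y = 18 − (-32) = 50. Step 2 — v_5(50) = 2 (factor: 50 = (5^2 · 2); the sign does not affect v_p). Step 3 — |x − y|_5 = 5^{-2} = 1/25.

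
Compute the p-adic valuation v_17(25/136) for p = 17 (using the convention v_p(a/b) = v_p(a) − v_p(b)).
v_17(25/136) = -1

Factor powers of 17 from the numerator and denominator of the reduced fraction: 25 = 17^0 · 25 and 136 = 17^1 · 8. Apply v_p(a/b) = v_p(a) − v_p(b): v_17(25/136) = 0 − 1 = -1.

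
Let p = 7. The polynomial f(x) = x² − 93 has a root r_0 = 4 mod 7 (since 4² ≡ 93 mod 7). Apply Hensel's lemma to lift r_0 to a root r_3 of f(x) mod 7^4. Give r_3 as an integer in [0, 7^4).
r_3 = 130 (mod 2401)

Hensel's recurrence: r_{i+1} = r_i − f(r_i)·(f′(r_i))^{-1} mod 7^{i+2}, with f′(x) = 2x. Iterate:
  r_0 = 4 (mod 7)
  r_1 = 32 (mod 49)
  r_2 = 130 (mod 343)
  r_3 = 130 (mod 2401)
Final: r_3 = 130, and one checks f(r_3) ≡ 0 mod 7^4.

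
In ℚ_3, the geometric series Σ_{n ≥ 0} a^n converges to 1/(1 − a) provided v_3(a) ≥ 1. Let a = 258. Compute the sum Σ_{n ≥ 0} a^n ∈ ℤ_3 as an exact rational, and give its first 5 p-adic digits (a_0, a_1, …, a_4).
Σ a^n = 1/(1 − a) = -1/257;  first 5 digits = (1, 2, 2, 1, 0)

v_3(a) = 1 ≥ 1, so the series converges in ℤ_3 to 1/(1 − a) = 1/(1 − 258) = -1/257. Expand this rational in ℤ_3: compute digits iteratively via d_i = x_i mod 3, x_{i+1} = (x_i − d_i)/3. The first 5 digits are (1, 2, 2, 1, 0).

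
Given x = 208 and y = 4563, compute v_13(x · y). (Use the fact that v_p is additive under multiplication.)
v_13(949104) = 3

v_p(x) = 1 (factor: 208 = 13^1 · 16); v_p(y) = 2 (factor: 4563 = 13^2 · 27). Additivity: v_p(xy) = v_p(x) + v_p(y) = 1 + 2 = 3. (Direct check: xy = 949104 = 13^3 · (432).)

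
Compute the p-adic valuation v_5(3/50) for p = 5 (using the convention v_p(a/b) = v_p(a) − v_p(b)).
v_5(3/50) = -2

Factor powers of 5 from the numerator and denominator of the reduced fraction: 3 = 5^0 · 3 and 50 = 5^2 · 2. Apply v_p(a/b) = v_p(a) − v_p(b): v_5(3/50) = 0 − 2 = -2.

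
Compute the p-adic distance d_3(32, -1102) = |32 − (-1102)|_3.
d_3(32, -1102) = 1/81

Step 1 — x − y = 32 − (-1102) = 1134. Step 2 — v_3(1134) = 4 (factor: 1134 = (3^4 · 14); the sign does not affect v_p). Step 3 — |x − y|_3 = 3^{-4} = 1/81.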